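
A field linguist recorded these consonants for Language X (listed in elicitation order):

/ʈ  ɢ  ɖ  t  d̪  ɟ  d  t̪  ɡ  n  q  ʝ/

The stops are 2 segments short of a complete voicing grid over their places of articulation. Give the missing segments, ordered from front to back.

/c/, /k/

Voiceless: /t̪/ (dental), /t/ (alveolar), /ʈ/ (retroflex), /q/ (uvular).
Voiced: /d̪/ (dental), /d/ (alveolar), /ɖ/ (retroflex), /ɟ/ (palatal), /ɡ/ (velar), /ɢ/ (uvular).
Gaps, from front to back: palatal lacks voiceless (/c/); velar lacks voiceless (/k/).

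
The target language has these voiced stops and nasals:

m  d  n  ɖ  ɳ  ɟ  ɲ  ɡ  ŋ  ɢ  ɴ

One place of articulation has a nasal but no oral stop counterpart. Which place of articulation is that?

bilabial: oral stop —, nasal /m/.
alveolar: oral stop /d/, nasal /n/.
retroflex: oral stop /ɖ/, nasal /ɳ/.
palatal: oral stop /ɟ/, nasal /ɲ/.
velar: oral stop /ɡ/, nasal /ŋ/.
uvular: oral stop /ɢ/, nasal /ɴ/.
Every place of articulation has an oral stop member except bilabial, where /b/ would be expected.

bilabial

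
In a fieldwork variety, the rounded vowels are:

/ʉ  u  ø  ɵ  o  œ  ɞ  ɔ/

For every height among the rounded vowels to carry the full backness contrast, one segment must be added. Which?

/y/

height            front     central   back    
high              —         ʉ         u       
high-mid          ø         ɵ         o       
low-mid           œ         ɞ         ɔ       
The high row has no front member, so the gap is the high front rounded vowel /y/.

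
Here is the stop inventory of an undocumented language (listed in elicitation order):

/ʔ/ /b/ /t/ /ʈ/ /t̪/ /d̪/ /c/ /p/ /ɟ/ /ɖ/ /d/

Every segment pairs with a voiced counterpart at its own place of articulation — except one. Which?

Bilabial: /p/ ~ /b/
Dental: /t̪/ ~ /d̪/
Alveolar: /t/ ~ /d/
Retroflex: /ʈ/ ~ /ɖ/
Palatal: /c/ ~ /ɟ/
Glottal: only /ʔ/ (voiceless); no voiced partner.
So /ʔ/ is the unpaired segment.

/ʔ/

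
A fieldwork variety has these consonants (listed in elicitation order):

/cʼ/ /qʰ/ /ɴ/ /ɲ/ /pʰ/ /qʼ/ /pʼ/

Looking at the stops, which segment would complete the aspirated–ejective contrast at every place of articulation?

bilabial: aspirated /pʰ/, ejective /pʼ/.
palatal: aspirated —, ejective /cʼ/.
uvular: aspirated /qʰ/, ejective /qʼ/.
The palatal row has no aspirated member, so the gap is the aspirated palatal stop /cʰ/.

/cʰ/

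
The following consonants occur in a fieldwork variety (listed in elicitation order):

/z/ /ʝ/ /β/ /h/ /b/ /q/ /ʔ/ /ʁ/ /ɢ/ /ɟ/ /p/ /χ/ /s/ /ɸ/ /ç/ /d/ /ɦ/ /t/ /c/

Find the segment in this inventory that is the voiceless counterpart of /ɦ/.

/h/

/ɦ/ is a voiced glottal fricative.
The voiceless counterpart is a voiceless glottal fricative — in this inventory, /h/.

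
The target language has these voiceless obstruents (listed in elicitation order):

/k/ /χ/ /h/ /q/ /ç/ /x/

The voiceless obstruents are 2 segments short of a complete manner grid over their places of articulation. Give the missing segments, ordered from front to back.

/c/, /ʔ/

palatal: stop —, fricative /ç/.
velar: stop /k/, fricative /x/.
uvular: stop /q/, fricative /χ/.
glottal: stop —, fricative /h/.
Gaps, from front to back: palatal lacks stop (/c/); glottal lacks stop (/ʔ/).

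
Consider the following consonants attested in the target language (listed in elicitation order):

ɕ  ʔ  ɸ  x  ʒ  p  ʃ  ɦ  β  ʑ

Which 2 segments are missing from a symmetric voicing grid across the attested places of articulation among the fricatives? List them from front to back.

Voiceless: /ɸ/ (bilabial), /ʃ/ (postalveolar), /ɕ/ (alveolo-palatal), /x/ (velar).
Voiced: /β/ (bilabial), /ʒ/ (postalveolar), /ʑ/ (alveolo-palatal), /ɦ/ (glottal).
Gaps, from front to back: velar lacks voiced (/ɣ/); glottal lacks voiceless (/h/).

/ɣ/, /h/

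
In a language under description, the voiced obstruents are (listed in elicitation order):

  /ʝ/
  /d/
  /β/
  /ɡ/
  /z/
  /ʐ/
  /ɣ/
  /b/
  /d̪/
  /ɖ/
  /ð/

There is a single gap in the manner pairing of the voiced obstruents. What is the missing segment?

bilabial: stop /b/, fricative /β/.
dental: stop /d̪/, fricative /ð/.
alveolar: stop /d/, fricative /z/.
retroflex: stop /ɖ/, fricative /ʐ/.
palatal: stop —, fricative /ʝ/.
velar: stop /ɡ/, fricative /ɣ/.
The palatal row has no stop member, so the gap is the palatal stop /ɟ/.

/ɟ/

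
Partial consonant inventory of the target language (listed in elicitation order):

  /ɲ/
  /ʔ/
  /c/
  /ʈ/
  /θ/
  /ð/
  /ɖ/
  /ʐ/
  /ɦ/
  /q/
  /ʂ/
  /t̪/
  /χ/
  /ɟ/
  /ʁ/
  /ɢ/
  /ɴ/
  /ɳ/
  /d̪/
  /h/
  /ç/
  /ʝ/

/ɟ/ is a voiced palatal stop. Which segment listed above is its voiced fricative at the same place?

The voiced fricative at the same place is a voiced palatal fricative — in this inventory, /ʝ/.

/ʝ/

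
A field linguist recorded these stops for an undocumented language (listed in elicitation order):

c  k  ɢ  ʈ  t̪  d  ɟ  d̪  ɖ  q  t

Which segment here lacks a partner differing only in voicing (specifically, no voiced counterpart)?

/k/

Dental: /t̪/ ~ /d̪/
Alveolar: /t/ ~ /d/
Retroflex: /ʈ/ ~ /ɖ/
Palatal: /c/ ~ /ɟ/
Uvular: /q/ ~ /ɢ/
Velar: only /k/ (voiceless); no voiced partner.
So /k/ is the unpaired segment.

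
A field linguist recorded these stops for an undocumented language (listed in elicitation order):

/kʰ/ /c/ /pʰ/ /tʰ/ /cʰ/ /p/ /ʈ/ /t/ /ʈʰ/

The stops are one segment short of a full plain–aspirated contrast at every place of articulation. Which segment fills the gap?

Plain: /p/ (bilabial), /t/ (alveolar), /ʈ/ (retroflex), /c/ (palatal).
Aspirated: /pʰ/ (bilabial), /tʰ/ (alveolar), /ʈʰ/ (retroflex), /cʰ/ (palatal), /kʰ/ (velar).
The velar row has no plain member, so the gap is the plain velar stop /k/.

/k/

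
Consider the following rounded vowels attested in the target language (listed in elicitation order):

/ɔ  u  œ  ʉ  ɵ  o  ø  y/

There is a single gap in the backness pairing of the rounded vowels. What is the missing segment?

high: front /y/, central /ʉ/, back /u/.
high-mid: front /ø/, central /ɵ/, back /o/.
low-mid: front /œ/, central —, back /ɔ/.
The low-mid row has no central member, so the gap is the low-mid central rounded vowel /ɞ/.

/ɞ/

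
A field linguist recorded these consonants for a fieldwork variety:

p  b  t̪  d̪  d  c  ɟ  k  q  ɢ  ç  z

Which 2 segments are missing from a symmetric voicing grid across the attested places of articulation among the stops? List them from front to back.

bilabial: voiceless /p/, voiced /b/.
dental: voiceless /t̪/, voiced /d̪/.
alveolar: voiceless —, voiced /d/.
palatal: voiceless /c/, voiced /ɟ/.
velar: voiceless /k/, voiced —.
uvular: voiceless /q/, voiced /ɢ/.
Gaps, from front to back: alveolar lacks voiceless (/t/); velar lacks voiced (/ɡ/).

/t/, /ɡ/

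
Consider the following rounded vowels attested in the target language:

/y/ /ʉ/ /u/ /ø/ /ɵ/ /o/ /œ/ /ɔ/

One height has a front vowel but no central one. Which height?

height            front     central   back    
high              y         ʉ         u       
high-mid          ø         ɵ         o       
low-mid           œ         —         ɔ       
Every height has a central member except low-mid, where /ɞ/ would be expected.

low-mid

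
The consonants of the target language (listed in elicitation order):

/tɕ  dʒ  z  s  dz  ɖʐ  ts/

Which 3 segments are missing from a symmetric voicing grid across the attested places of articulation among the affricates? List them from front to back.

place of articulation  voiceless  voiced  
alveolar          ts        dz      
postalveolar      —         dʒ      
retroflex         —         ɖʐ      
alveolo-palatal   tɕ        —       
Gaps, from front to back: postalveolar lacks voiceless (/tʃ/); retroflex lacks voiceless (/ʈʂ/); alveolo-palatal lacks voiced (/dʑ/).

/tʃ/, /ʈʂ/, /dʑ/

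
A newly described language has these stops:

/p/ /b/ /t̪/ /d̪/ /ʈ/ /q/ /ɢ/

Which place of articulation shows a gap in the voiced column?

bilabial: voiceless /p/, voiced /b/.
dental: voiceless /t̪/, voiced /d̪/.
retroflex: voiceless /ʈ/, voiced —.
uvular: voiceless /q/, voiced /ɢ/.
Every place of articulation has a voiced member except retroflex, where /ɖ/ would be expected.

retroflex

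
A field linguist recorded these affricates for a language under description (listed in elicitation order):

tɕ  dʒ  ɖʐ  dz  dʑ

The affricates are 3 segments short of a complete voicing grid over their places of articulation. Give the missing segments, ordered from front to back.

/ts/, /tʃ/, /ʈʂ/

place of articulation  voiceless  voiced  
alveolar          —         dz      
postalveolar      —         dʒ      
retroflex         —         ɖʐ      
alveolo-palatal   tɕ        dʑ      
Gaps, from front to back: alveolar lacks voiceless (/ts/); postalveolar lacks voiceless (/tʃ/); retroflex lacks voiceless (/ʈʂ/).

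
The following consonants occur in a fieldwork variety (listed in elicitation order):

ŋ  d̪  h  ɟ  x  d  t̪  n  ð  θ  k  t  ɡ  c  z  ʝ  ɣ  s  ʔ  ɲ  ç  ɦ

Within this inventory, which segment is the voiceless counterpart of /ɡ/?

/ɡ/ is a voiced velar stop.
The voiceless counterpart is a voiceless velar stop — in this inventory, /k/.

/k/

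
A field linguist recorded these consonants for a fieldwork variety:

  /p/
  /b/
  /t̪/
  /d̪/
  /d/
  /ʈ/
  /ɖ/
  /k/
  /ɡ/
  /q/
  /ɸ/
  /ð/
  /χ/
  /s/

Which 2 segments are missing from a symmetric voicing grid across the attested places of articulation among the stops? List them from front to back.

/t/, /ɢ/

place of articulation  voiceless  voiced  
bilabial          p         b       
dental            t̪        d̪      
alveolar          —         d       
retroflex         ʈ         ɖ       
velar             k         ɡ       
uvular            q         —       
Gaps, from front to back: alveolar lacks voiceless (/t/); uvular lacks voiced (/ɢ/).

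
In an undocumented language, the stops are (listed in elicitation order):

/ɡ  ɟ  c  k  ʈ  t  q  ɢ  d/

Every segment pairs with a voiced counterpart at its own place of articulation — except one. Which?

Alveolar: /t/ ~ /d/
Palatal: /c/ ~ /ɟ/
Velar: /k/ ~ /ɡ/
Uvular: /q/ ~ /ɢ/
Retroflex: only /ʈ/ (voiceless); no voiced partner.
So /ʈ/ is the unpaired segment.

/ʈ/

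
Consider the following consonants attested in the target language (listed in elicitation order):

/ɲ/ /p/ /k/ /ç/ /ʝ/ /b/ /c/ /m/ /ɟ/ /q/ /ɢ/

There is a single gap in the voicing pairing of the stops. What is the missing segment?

/ɡ/

Voiceless: /p/ (bilabial), /c/ (palatal), /k/ (velar), /q/ (uvular).
Voiced: /b/ (bilabial), /ɟ/ (palatal), /ɢ/ (uvular).
The velar row has no voiced member, so the gap is the voiced velar stop /ɡ/.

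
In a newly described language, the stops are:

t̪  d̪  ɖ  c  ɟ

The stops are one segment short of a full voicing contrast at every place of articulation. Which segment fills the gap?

/ʈ/

dental: voiceless /t̪/, voiced /d̪/.
retroflex: voiceless —, voiced /ɖ/.
palatal: voiceless /c/, voiced /ɟ/.
The retroflex row has no voiceless member, so the gap is the voiceless retroflex stop /ʈ/.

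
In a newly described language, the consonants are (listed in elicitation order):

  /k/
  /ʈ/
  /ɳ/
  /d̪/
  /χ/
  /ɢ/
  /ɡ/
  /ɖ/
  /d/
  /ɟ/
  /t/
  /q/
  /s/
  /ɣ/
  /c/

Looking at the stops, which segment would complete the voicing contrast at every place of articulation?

/t̪/

Voiceless: /t/ (alveolar), /ʈ/ (retroflex), /c/ (palatal), /k/ (velar), /q/ (uvular).
Voiced: /d̪/ (dental), /d/ (alveolar), /ɖ/ (retroflex), /ɟ/ (palatal), /ɡ/ (velar), /ɢ/ (uvular).
The dental row has no voiceless member, so the gap is the voiceless dental stop /t̪/.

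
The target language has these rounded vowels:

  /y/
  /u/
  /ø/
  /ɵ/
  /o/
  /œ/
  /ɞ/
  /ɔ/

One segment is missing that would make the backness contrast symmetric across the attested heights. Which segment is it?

/ʉ/

height            front     central   back    
high              y         —         u       
high-mid          ø         ɵ         o       
low-mid           œ         ɞ         ɔ       
The high row has no central member, so the gap is the high central rounded vowel /ʉ/.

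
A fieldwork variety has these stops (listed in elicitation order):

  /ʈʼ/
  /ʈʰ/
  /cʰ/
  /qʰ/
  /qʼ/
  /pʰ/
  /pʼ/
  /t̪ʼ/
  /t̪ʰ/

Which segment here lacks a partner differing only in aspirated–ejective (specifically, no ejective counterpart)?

Bilabial: /pʰ/ ~ /pʼ/
Dental: /t̪ʰ/ ~ /t̪ʼ/
Retroflex: /ʈʰ/ ~ /ʈʼ/
Uvular: /qʰ/ ~ /qʼ/
Palatal: only /cʰ/ (aspirated); no ejective partner.
So /cʰ/ is the unpaired segment.

/cʰ/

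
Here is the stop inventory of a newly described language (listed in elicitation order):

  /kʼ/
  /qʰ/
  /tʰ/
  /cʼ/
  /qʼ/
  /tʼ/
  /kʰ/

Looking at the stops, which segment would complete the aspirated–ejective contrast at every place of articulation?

alveolar: aspirated /tʰ/, ejective /tʼ/.
palatal: aspirated —, ejective /cʼ/.
velar: aspirated /kʰ/, ejective /kʼ/.
uvular: aspirated /qʰ/, ejective /qʼ/.
The palatal row has no aspirated member, so the gap is the aspirated palatal stop /cʰ/.

/cʰ/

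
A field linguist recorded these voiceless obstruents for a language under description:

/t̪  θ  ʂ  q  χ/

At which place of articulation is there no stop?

dental: stop /t̪/, fricative /θ/.
retroflex: stop —, fricative /ʂ/.
uvular: stop /q/, fricative /χ/.
Every place of articulation has a stop member except retroflex, where /ʈ/ would be expected.

retroflex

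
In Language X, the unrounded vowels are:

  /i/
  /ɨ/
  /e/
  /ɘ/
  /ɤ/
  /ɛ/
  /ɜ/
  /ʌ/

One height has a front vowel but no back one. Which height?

high

Front: /i/ (high), /e/ (high-mid), /ɛ/ (low-mid).
Central: /ɨ/ (high), /ɘ/ (high-mid), /ɜ/ (low-mid).
Back: /ɤ/ (high-mid), /ʌ/ (low-mid).
Every height has a back member except high, where /ɯ/ would be expected.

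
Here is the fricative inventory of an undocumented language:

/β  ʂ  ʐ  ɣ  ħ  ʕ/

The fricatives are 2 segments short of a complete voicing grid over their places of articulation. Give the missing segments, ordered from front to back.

bilabial: voiceless —, voiced /β/.
retroflex: voiceless /ʂ/, voiced /ʐ/.
velar: voiceless —, voiced /ɣ/.
pharyngeal: voiceless /ħ/, voiced /ʕ/.
Gaps, from front to back: bilabial lacks voiceless (/ɸ/); velar lacks voiceless (/x/).

/ɸ/, /x/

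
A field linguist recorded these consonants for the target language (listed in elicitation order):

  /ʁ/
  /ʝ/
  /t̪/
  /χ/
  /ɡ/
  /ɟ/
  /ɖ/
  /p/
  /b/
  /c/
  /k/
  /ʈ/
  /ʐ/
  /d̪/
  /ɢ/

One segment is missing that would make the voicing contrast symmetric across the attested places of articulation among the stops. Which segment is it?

Voiceless: /p/ (bilabial), /t̪/ (dental), /ʈ/ (retroflex), /c/ (palatal), /k/ (velar).
Voiced: /b/ (bilabial), /d̪/ (dental), /ɖ/ (retroflex), /ɟ/ (palatal), /ɡ/ (velar), /ɢ/ (uvular).
The uvular row has no voiceless member, so the gap is the voiceless uvular stop /q/.

/q/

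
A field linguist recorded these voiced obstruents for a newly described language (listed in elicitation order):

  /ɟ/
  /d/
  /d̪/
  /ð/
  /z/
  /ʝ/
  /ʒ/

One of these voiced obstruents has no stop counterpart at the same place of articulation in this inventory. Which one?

Dental: /d̪/ ~ /ð/
Alveolar: /d/ ~ /z/
Palatal: /ɟ/ ~ /ʝ/
Postalveolar: only /ʒ/ (fricative); no stop partner.
So /ʒ/ is the unpaired segment.

/ʒ/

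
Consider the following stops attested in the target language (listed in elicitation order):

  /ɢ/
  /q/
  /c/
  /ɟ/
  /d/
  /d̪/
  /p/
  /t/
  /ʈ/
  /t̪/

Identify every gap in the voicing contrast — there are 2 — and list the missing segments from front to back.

/b/, /ɖ/

place of articulation  voiceless  voiced  
bilabial          p         —       
dental            t̪        d̪      
alveolar          t         d       
retroflex         ʈ         —       
palatal           c         ɟ       
uvular            q         ɢ       
Gaps, from front to back: bilabial lacks voiced (/b/); retroflex lacks voiced (/ɖ/).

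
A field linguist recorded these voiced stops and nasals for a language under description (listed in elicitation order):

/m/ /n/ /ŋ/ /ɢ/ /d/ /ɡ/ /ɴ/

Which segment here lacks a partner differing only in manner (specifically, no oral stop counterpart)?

/m/

Alveolar: /d/ ~ /n/
Velar: /ɡ/ ~ /ŋ/
Uvular: /ɢ/ ~ /ɴ/
Bilabial: only /m/ (nasal); no oral stop partner.
So /m/ is the unpaired segment.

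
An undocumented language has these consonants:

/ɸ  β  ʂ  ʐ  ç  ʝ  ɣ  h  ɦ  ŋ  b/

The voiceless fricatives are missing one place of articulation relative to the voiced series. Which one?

bilabial: voiceless /ɸ/, voiced /β/.
retroflex: voiceless /ʂ/, voiced /ʐ/.
palatal: voiceless /ç/, voiced /ʝ/.
velar: voiceless —, voiced /ɣ/.
glottal: voiceless /h/, voiced /ɦ/.
Every place of articulation has a voiceless member except velar, where /x/ would be expected.

velar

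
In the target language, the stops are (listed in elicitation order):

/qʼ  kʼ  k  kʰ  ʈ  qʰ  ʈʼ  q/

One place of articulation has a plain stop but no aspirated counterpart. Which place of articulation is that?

Plain: /ʈ/ (retroflex), /k/ (velar), /q/ (uvular).
Aspirated: /kʰ/ (velar), /qʰ/ (uvular).
Ejective: /ʈʼ/ (retroflex), /kʼ/ (velar), /qʼ/ (uvular).
Every place of articulation has an aspirated member except retroflex, where /ʈʰ/ would be expected.

retroflex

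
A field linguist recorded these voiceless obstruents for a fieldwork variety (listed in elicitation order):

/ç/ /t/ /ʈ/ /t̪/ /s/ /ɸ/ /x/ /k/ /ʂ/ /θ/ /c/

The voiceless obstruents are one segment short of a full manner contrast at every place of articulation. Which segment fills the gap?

/p/

Stop: /t̪/ (dental), /t/ (alveolar), /ʈ/ (retroflex), /c/ (palatal), /k/ (velar).
Fricative: /ɸ/ (bilabial), /θ/ (dental), /s/ (alveolar), /ʂ/ (retroflex), /ç/ (palatal), /x/ (velar).
The bilabial row has no stop member, so the gap is the bilabial stop /p/.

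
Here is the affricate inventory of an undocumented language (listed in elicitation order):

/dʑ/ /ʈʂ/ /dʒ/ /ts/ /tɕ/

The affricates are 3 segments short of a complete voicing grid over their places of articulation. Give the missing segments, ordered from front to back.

/dz/, /tʃ/, /ɖʐ/

alveolar: voiceless /ts/, voiced —.
postalveolar: voiceless —, voiced /dʒ/.
retroflex: voiceless /ʈʂ/, voiced —.
alveolo-palatal: voiceless /tɕ/, voiced /dʑ/.
Gaps, from front to back: alveolar lacks voiced (/dz/); postalveolar lacks voiceless (/tʃ/); retroflex lacks voiced (/ɖʐ/).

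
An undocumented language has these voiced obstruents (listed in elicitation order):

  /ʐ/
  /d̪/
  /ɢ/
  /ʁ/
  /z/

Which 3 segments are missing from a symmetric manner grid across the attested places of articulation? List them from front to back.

place of articulation  stop      fricative
dental            d̪        —       
alveolar          —         z       
retroflex         —         ʐ       
uvular            ɢ         ʁ       
Gaps, from front to back: dental lacks fricative (/ð/); alveolar lacks stop (/d/); retroflex lacks stop (/ɖ/).

/ð/, /d/, /ɖ/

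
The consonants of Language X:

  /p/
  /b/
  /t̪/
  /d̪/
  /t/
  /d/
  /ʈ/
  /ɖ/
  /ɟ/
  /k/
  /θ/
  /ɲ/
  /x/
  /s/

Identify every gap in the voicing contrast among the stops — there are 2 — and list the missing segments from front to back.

/c/, /ɡ/

bilabial: voiceless /p/, voiced /b/.
dental: voiceless /t̪/, voiced /d̪/.
alveolar: voiceless /t/, voiced /d/.
retroflex: voiceless /ʈ/, voiced /ɖ/.
palatal: voiceless —, voiced /ɟ/.
velar: voiceless /k/, voiced —.
Gaps, from front to back: palatal lacks voiceless (/c/); velar lacks voiced (/ɡ/).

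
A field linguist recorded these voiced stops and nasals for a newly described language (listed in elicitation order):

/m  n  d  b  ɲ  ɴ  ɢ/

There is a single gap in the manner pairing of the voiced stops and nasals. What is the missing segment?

place of articulation  oral stop  nasal   
bilabial          b         m       
alveolar          d         n       
palatal           —         ɲ       
uvular            ɢ         ɴ       
The palatal row has no oral stop member, so the gap is the palatal oral stop /ɟ/.

/ɟ/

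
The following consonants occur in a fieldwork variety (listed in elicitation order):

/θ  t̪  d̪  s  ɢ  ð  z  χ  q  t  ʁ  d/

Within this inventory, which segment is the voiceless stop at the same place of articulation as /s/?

/t/

/s/ is a voiceless alveolar fricative.
The voiceless stop at the same place is a voiceless alveolar stop — in this inventory, /t/.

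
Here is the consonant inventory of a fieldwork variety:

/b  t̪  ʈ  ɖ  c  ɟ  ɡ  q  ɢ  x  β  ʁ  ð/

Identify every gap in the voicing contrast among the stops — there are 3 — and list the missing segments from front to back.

/p/, /d̪/, /k/

bilabial: voiceless —, voiced /b/.
dental: voiceless /t̪/, voiced —.
retroflex: voiceless /ʈ/, voiced /ɖ/.
palatal: voiceless /c/, voiced /ɟ/.
velar: voiceless —, voiced /ɡ/.
uvular: voiceless /q/, voiced /ɢ/.
Gaps, from front to back: bilabial lacks voiceless (/p/); dental lacks voiced (/d̪/); velar lacks voiceless (/k/).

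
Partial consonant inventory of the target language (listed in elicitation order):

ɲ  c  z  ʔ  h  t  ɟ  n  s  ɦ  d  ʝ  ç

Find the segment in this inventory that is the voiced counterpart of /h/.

/h/ is a voiceless glottal fricative.
The voiced counterpart is a voiced glottal fricative — in this inventory, /ɦ/.

/ɦ/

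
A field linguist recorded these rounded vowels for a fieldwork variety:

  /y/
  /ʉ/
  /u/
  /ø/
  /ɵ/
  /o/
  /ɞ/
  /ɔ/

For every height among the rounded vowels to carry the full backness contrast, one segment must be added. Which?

/œ/

high: front /y/, central /ʉ/, back /u/.
high-mid: front /ø/, central /ɵ/, back /o/.
low-mid: front —, central /ɞ/, back /ɔ/.
The low-mid row has no front member, so the gap is the low-mid front rounded vowel /œ/.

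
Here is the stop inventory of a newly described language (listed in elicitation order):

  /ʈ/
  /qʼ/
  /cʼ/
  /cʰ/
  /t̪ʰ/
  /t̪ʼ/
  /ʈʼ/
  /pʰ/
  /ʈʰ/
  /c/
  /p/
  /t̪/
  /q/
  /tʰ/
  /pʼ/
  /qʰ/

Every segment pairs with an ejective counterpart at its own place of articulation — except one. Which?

/tʰ/

Bilabial: /p/ ~ /pʰ/ ~ /pʼ/
Dental: /t̪/ ~ /t̪ʰ/ ~ /t̪ʼ/
Retroflex: /ʈ/ ~ /ʈʰ/ ~ /ʈʼ/
Palatal: /c/ ~ /cʰ/ ~ /cʼ/
Uvular: /q/ ~ /qʰ/ ~ /qʼ/
Alveolar: only /tʰ/ (aspirated); no ejective partner.
So /tʰ/ is the unpaired segment.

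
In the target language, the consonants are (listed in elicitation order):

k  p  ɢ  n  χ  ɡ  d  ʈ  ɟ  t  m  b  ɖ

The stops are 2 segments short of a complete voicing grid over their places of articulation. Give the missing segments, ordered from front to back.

place of articulation  voiceless  voiced  
bilabial          p         b       
alveolar          t         d       
retroflex         ʈ         ɖ       
palatal           —         ɟ       
velar             k         ɡ       
uvular            —         ɢ       
Gaps, from front to back: palatal lacks voiceless (/c/); uvular lacks voiceless (/q/).

/c/, /q/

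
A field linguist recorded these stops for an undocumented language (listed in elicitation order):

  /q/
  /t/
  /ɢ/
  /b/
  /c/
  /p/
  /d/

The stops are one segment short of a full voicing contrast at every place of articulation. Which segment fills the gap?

place of articulation  voiceless  voiced  
bilabial          p         b       
alveolar          t         d       
palatal           c         —       
uvular            q         ɢ       
The palatal row has no voiced member, so the gap is the voiced palatal stop /ɟ/.

/ɟ/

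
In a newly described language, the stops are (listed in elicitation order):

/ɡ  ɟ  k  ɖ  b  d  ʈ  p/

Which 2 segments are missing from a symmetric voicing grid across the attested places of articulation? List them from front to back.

/t/, /c/

place of articulation  voiceless  voiced  
bilabial          p         b       
alveolar          —         d       
retroflex         ʈ         ɖ       
palatal           —         ɟ       
velar             k         ɡ       
Gaps, from front to back: alveolar lacks voiceless (/t/); palatal lacks voiceless (/c/).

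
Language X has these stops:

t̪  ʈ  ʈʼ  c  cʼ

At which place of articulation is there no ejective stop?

dental: plain /t̪/, ejective —.
retroflex: plain /ʈ/, ejective /ʈʼ/.
palatal: plain /c/, ejective /cʼ/.
Every place of articulation has an ejective member except dental, where /t̪ʼ/ would be expected.

dental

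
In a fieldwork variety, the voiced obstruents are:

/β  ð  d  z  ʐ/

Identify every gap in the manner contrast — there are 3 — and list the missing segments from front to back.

Stop: /d/ (alveolar).
Fricative: /β/ (bilabial), /ð/ (dental), /z/ (alveolar), /ʐ/ (retroflex).
Gaps, from front to back: bilabial lacks stop (/b/); dental lacks stop (/d̪/); retroflex lacks stop (/ɖ/).

/b/, /d̪/, /ɖ/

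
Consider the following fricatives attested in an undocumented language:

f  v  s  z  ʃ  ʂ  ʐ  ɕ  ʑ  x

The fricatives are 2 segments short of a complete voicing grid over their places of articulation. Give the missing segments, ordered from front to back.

/ʒ/, /ɣ/

place of articulation  voiceless  voiced  
labiodental       f         v       
alveolar          s         z       
postalveolar      ʃ         —       
retroflex         ʂ         ʐ       
alveolo-palatal   ɕ         ʑ       
velar             x         —       
Gaps, from front to back: postalveolar lacks voiced (/ʒ/); velar lacks voiced (/ɣ/).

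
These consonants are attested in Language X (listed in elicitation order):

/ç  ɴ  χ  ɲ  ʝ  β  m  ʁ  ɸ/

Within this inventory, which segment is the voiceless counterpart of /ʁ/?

/χ/

/ʁ/ is a voiced uvular fricative.
The voiceless counterpart is a voiceless uvular fricative — in this inventory, /χ/.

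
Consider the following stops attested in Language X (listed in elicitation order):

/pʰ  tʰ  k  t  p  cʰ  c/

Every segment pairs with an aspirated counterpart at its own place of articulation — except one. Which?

/k/

Bilabial: /p/ ~ /pʰ/
Alveolar: /t/ ~ /tʰ/
Palatal: /c/ ~ /cʰ/
Velar: only /k/ (plain); no aspirated partner.
So /k/ is the unpaired segment.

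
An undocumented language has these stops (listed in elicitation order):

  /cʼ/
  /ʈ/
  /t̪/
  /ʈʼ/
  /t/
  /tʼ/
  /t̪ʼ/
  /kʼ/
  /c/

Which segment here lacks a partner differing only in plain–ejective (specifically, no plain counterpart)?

Dental: /t̪/ ~ /t̪ʼ/
Alveolar: /t/ ~ /tʼ/
Retroflex: /ʈ/ ~ /ʈʼ/
Palatal: /c/ ~ /cʼ/
Velar: only /kʼ/ (ejective); no plain partner.
So /kʼ/ is the unpaired segment.

/kʼ/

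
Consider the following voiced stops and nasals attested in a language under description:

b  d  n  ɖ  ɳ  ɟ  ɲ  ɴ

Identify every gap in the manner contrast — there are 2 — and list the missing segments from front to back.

/m/, /ɢ/

place of articulation  oral stop  nasal   
bilabial          b         —       
alveolar          d         n       
retroflex         ɖ         ɳ       
palatal           ɟ         ɲ       
uvular            —         ɴ       
Gaps, from front to back: bilabial lacks nasal (/m/); uvular lacks oral stop (/ɢ/).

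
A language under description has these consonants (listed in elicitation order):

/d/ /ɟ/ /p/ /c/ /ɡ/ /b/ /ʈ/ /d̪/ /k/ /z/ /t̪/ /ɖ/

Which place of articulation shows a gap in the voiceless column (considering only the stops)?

alveolar

bilabial: voiceless /p/, voiced /b/.
dental: voiceless /t̪/, voiced /d̪/.
alveolar: voiceless —, voiced /d/.
retroflex: voiceless /ʈ/, voiced /ɖ/.
palatal: voiceless /c/, voiced /ɟ/.
velar: voiceless /k/, voiced /ɡ/.
Every place of articulation has a voiceless member except alveolar, where /t/ would be expected.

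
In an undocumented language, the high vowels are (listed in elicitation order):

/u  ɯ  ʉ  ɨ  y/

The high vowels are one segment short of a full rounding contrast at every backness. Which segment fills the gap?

backness          unrounded  rounded 
front             —         y       
central           ɨ         ʉ       
back              ɯ         u       
The front row has no unrounded member, so the gap is the front unrounded vowel /i/.

/i/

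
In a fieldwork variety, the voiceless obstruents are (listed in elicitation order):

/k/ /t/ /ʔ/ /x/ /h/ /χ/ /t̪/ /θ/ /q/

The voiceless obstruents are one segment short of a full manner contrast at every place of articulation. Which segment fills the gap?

/s/

dental: stop /t̪/, fricative /θ/.
alveolar: stop /t/, fricative —.
velar: stop /k/, fricative /x/.
uvular: stop /q/, fricative /χ/.
glottal: stop /ʔ/, fricative /h/.
The alveolar row has no fricative member, so the gap is the alveolar fricative /s/.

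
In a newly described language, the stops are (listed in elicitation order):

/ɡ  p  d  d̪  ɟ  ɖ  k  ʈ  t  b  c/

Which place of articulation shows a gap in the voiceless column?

dental

bilabial: voiceless /p/, voiced /b/.
dental: voiceless —, voiced /d̪/.
alveolar: voiceless /t/, voiced /d/.
retroflex: voiceless /ʈ/, voiced /ɖ/.
palatal: voiceless /c/, voiced /ɟ/.
velar: voiceless /k/, voiced /ɡ/.
Every place of articulation has a voiceless member except dental, where /t̪/ would be expected.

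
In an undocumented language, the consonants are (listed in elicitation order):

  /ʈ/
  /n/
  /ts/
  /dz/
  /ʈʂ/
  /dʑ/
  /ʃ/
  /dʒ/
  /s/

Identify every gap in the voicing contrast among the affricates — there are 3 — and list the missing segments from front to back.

/tʃ/, /ɖʐ/, /tɕ/

alveolar: voiceless /ts/, voiced /dz/.
postalveolar: voiceless —, voiced /dʒ/.
retroflex: voiceless /ʈʂ/, voiced —.
alveolo-palatal: voiceless —, voiced /dʑ/.
Gaps, from front to back: postalveolar lacks voiceless (/tʃ/); retroflex lacks voiced (/ɖʐ/); alveolo-palatal lacks voiceless (/tɕ/).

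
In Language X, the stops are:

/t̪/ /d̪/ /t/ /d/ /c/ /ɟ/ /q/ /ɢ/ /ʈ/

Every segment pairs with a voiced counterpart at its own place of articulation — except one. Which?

/ʈ/

Dental: /t̪/ ~ /d̪/
Alveolar: /t/ ~ /d/
Palatal: /c/ ~ /ɟ/
Uvular: /q/ ~ /ɢ/
Retroflex: only /ʈ/ (voiceless); no voiced partner.
So /ʈ/ is the unpaired segment.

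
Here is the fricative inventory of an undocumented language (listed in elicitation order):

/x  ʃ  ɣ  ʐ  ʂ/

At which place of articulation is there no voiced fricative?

postalveolar

place of articulation  voiceless  voiced  
postalveolar      ʃ         —       
retroflex         ʂ         ʐ       
velar             x         ɣ       
Every place of articulation has a voiced member except postalveolar, where /ʒ/ would be expected.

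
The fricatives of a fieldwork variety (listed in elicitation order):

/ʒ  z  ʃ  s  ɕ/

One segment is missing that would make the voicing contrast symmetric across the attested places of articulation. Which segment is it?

/ʑ/

Voiceless: /s/ (alveolar), /ʃ/ (postalveolar), /ɕ/ (alveolo-palatal).
Voiced: /z/ (alveolar), /ʒ/ (postalveolar).
The alveolo-palatal row has no voiced member, so the gap is the voiced alveolo-palatal fricative /ʑ/.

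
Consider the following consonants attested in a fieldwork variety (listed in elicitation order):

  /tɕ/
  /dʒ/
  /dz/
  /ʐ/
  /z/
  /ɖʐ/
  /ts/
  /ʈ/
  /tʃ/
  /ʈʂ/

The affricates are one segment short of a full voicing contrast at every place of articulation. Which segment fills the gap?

Voiceless: /ts/ (alveolar), /tʃ/ (postalveolar), /ʈʂ/ (retroflex), /tɕ/ (alveolo-palatal).
Voiced: /dz/ (alveolar), /dʒ/ (postalveolar), /ɖʐ/ (retroflex).
The alveolo-palatal row has no voiced member, so the gap is the voiced alveolo-palatal affricate /dʑ/.

/dʑ/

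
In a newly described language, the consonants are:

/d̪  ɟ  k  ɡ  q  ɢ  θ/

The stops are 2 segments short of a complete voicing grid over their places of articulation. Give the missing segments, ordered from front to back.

Voiceless: /k/ (velar), /q/ (uvular).
Voiced: /d̪/ (dental), /ɟ/ (palatal), /ɡ/ (velar), /ɢ/ (uvular).
Gaps, from front to back: dental lacks voiceless (/t̪/); palatal lacks voiceless (/c/).

/t̪/, /c/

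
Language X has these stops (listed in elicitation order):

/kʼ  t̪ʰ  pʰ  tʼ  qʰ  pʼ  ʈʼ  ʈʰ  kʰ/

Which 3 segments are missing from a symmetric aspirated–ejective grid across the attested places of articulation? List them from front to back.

Aspirated: /pʰ/ (bilabial), /t̪ʰ/ (dental), /ʈʰ/ (retroflex), /kʰ/ (velar), /qʰ/ (uvular).
Ejective: /pʼ/ (bilabial), /tʼ/ (alveolar), /ʈʼ/ (retroflex), /kʼ/ (velar).
Gaps, from front to back: dental lacks ejective (/t̪ʼ/); alveolar lacks aspirated (/tʰ/); uvular lacks ejective (/qʼ/).

/t̪ʼ/, /tʰ/, /qʼ/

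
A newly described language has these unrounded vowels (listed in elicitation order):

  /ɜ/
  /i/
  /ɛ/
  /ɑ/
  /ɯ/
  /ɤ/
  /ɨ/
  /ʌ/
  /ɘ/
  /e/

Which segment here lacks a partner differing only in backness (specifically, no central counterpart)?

/ɑ/

High: /i/ ~ /ɨ/ ~ /ɯ/
High-mid: /e/ ~ /ɘ/ ~ /ɤ/
Low-mid: /ɛ/ ~ /ɜ/ ~ /ʌ/
Low: only /ɑ/ (back); no central partner.
So /ɑ/ is the unpaired segment.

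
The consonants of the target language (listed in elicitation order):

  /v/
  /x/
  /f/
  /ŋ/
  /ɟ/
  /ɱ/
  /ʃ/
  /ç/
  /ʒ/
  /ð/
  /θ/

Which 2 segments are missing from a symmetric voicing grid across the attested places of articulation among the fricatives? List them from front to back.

Voiceless: /f/ (labiodental), /θ/ (dental), /ʃ/ (postalveolar), /ç/ (palatal), /x/ (velar).
Voiced: /v/ (labiodental), /ð/ (dental), /ʒ/ (postalveolar).
Gaps, from front to back: palatal lacks voiced (/ʝ/); velar lacks voiced (/ɣ/).

/ʝ/, /ɣ/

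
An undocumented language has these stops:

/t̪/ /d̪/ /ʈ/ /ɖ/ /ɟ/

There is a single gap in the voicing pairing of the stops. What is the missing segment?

/c/

place of articulation  voiceless  voiced  
dental            t̪        d̪      
retroflex         ʈ         ɖ       
palatal           —         ɟ       
The palatal row has no voiceless member, so the gap is the voiceless palatal stop /c/.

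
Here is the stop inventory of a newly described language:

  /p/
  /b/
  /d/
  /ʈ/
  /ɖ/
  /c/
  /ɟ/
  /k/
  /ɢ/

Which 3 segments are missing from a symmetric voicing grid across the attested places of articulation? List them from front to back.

/t/, /ɡ/, /q/

bilabial: voiceless /p/, voiced /b/.
alveolar: voiceless —, voiced /d/.
retroflex: voiceless /ʈ/, voiced /ɖ/.
palatal: voiceless /c/, voiced /ɟ/.
velar: voiceless /k/, voiced —.
uvular: voiceless —, voiced /ɢ/.
Gaps, from front to back: alveolar lacks voiceless (/t/); velar lacks voiced (/ɡ/); uvular lacks voiceless (/q/).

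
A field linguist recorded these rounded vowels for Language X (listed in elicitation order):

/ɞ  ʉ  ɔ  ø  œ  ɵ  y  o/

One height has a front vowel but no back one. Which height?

high

high: front /y/, central /ʉ/, back —.
high-mid: front /ø/, central /ɵ/, back /o/.
low-mid: front /œ/, central /ɞ/, back /ɔ/.
Every height has a back member except high, where /u/ would be expected.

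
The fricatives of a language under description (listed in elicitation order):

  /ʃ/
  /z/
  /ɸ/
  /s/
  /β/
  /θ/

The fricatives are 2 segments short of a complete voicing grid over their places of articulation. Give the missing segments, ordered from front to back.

place of articulation  voiceless  voiced  
bilabial          ɸ         β       
dental            θ         —       
alveolar          s         z       
postalveolar      ʃ         —       
Gaps, from front to back: dental lacks voiced (/ð/); postalveolar lacks voiced (/ʒ/).

/ð/, /ʒ/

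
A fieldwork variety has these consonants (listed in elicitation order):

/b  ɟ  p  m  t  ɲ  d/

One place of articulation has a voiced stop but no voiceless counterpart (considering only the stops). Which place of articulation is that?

place of articulation  voiceless  voiced  
bilabial          p         b       
alveolar          t         d       
palatal           —         ɟ       
Every place of articulation has a voiceless member except palatal, where /c/ would be expected.

palatal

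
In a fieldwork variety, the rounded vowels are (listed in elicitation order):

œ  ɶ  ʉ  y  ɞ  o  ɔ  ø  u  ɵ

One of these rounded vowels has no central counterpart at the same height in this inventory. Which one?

/ɶ/

High: /y/ ~ /ʉ/ ~ /u/
High-mid: /ø/ ~ /ɵ/ ~ /o/
Low-mid: /œ/ ~ /ɞ/ ~ /ɔ/
Low: only /ɶ/ (front); no central partner.
So /ɶ/ is the unpaired segment.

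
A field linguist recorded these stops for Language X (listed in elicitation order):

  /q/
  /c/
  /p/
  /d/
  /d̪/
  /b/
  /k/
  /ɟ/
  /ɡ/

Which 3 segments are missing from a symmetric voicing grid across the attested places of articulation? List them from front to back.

/t̪/, /t/, /ɢ/

place of articulation  voiceless  voiced  
bilabial          p         b       
dental            —         d̪      
alveolar          —         d       
palatal           c         ɟ       
velar             k         ɡ       
uvular            q         —       
Gaps, from front to back: dental lacks voiceless (/t̪/); alveolar lacks voiceless (/t/); uvular lacks voiced (/ɢ/).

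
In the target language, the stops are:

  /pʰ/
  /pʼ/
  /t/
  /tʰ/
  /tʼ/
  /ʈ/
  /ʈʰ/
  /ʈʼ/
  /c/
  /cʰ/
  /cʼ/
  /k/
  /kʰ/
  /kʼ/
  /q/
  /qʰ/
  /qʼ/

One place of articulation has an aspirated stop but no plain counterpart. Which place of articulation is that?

bilabial

bilabial: plain —, aspirated /pʰ/, ejective /pʼ/.
alveolar: plain /t/, aspirated /tʰ/, ejective /tʼ/.
retroflex: plain /ʈ/, aspirated /ʈʰ/, ejective /ʈʼ/.
palatal: plain /c/, aspirated /cʰ/, ejective /cʼ/.
velar: plain /k/, aspirated /kʰ/, ejective /kʼ/.
uvular: plain /q/, aspirated /qʰ/, ejective /qʼ/.
Every place of articulation has a plain member except bilabial, where /p/ would be expected.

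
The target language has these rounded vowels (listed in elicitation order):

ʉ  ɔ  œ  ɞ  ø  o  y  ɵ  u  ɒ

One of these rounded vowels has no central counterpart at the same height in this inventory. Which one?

High: /y/ ~ /ʉ/ ~ /u/
High-mid: /ø/ ~ /ɵ/ ~ /o/
Low-mid: /œ/ ~ /ɞ/ ~ /ɔ/
Low: only /ɒ/ (back); no central partner.
So /ɒ/ is the unpaired segment.

/ɒ/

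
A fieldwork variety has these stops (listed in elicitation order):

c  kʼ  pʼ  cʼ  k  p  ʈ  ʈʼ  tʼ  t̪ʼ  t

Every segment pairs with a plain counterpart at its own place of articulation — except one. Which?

/t̪ʼ/

Bilabial: /p/ ~ /pʼ/
Alveolar: /t/ ~ /tʼ/
Retroflex: /ʈ/ ~ /ʈʼ/
Palatal: /c/ ~ /cʼ/
Velar: /k/ ~ /kʼ/
Dental: only /t̪ʼ/ (ejective); no plain partner.
So /t̪ʼ/ is the unpaired segment.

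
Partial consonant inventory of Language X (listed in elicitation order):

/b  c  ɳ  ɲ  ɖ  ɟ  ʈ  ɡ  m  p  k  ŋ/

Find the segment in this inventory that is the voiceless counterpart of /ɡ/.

/ɡ/ is a voiced velar stop.
The voiceless counterpart is a voiceless velar stop — in this inventory, /k/.

/k/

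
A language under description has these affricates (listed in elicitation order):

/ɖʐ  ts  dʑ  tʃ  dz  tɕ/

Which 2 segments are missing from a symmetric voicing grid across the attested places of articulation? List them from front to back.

place of articulation  voiceless  voiced  
alveolar          ts        dz      
postalveolar      tʃ        —       
retroflex         —         ɖʐ      
alveolo-palatal   tɕ        dʑ      
Gaps, from front to back: postalveolar lacks voiced (/dʒ/); retroflex lacks voiceless (/ʈʂ/).

/dʒ/, /ʈʂ/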